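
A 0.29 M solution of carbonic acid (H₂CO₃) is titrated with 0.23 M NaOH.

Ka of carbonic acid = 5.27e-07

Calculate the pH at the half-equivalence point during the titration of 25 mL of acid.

At half-equivalence [HA] = [A⁻], so Henderson-Hasselbalch gives pH = pKa = -log(5.27e-07) = 6.28.

pH = pKa = 6.28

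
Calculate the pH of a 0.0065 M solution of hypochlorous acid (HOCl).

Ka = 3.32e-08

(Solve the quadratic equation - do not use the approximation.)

x² + Ka×x - Ka×C = 0. Using quadratic formula: [H⁺] = 1.4674e-05

pH = 4.83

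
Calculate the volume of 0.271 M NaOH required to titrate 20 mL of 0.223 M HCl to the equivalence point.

At equivalence: moles acid = moles base. moles HCl = 0.223 × 20/1000 = 0.00446 mol. V_base = moles / 0.271 × 1000 = 16.5 mL.

V_{base} = 16.5 mL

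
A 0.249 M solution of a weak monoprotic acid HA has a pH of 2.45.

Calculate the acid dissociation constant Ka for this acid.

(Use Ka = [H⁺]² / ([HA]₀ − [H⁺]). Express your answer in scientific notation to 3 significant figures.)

[H⁺] = 10^(−pH) = 10^(−2.45) = 3.548e-03 M. For HA ⇌ H⁺ + A⁻, Ka = [H⁺][A⁻]/[HA] = [H⁺]² / ([HA]₀ − [H⁺]) = (3.548e-03)² / (0.249 − 3.548e-03) = 5.13e-05.

K_a = 5.13e-05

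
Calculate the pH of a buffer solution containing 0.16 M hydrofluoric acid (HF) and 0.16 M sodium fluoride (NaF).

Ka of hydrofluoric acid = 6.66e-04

pKa = -log(6.66e-04) = 3.18. pH = pKa + log([A⁻]/[HA]) = 3.18 + log(0.16/0.16)

pH = 3.18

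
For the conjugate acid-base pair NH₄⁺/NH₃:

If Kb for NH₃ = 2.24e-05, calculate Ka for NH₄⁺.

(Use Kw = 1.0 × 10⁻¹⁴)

For a conjugate pair Ka × Kb = Kw, so Ka = Kw/Kb = 1.0 × 10⁻¹⁴ / 2.24e-05 = 4.46e-10.

K_a = 4.46e-10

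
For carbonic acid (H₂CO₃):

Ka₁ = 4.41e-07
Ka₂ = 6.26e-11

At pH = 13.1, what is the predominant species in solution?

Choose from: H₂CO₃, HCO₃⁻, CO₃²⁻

pKa₁ = 6.36, pKa₂ = 10.20. For a polyprotic acid the predominant species crosses at each pKa: below pKa_n the protonated form dominates, above it the deprotonated form does. At pH = 13.1, the predominant species is CO₃²⁻.

CO₃²⁻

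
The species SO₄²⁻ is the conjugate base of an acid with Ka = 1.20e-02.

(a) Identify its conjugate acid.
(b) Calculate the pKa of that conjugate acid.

(a) The conjugate acid is formed by adding one H⁺ to SO₄²⁻, giving HSO₄⁻. (b) pKa = -log(Ka) = -log(1.20e-02) = 1.92.

Conjugate acid: HSO₄⁻; pK_a = 1.92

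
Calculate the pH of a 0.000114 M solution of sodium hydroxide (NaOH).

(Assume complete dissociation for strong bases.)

[OH⁻] = 0.000114 M for strong base. pOH = -log[OH⁻] = 3.94, pH = 14 - pOH

pH = 10.06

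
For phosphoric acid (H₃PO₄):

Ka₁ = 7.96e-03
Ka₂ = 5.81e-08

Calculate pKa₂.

pKa₂ = -log(Ka₂) = -log(5.81e-08) = 7.24.

pK_{a2} = 7.24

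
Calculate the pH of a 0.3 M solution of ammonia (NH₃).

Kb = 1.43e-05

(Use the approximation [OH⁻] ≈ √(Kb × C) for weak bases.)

[OH⁻] = √(Kb × C) = √(1.43e-05 × 0.3) = 2.0712e-03. pOH = 2.68, pH = 14 - pOH

pH = 11.32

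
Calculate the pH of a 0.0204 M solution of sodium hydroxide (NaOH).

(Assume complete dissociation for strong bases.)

[OH⁻] = 0.0204 M for strong base. pOH = -log[OH⁻] = 1.69, pH = 14 - pOH

pH = 12.31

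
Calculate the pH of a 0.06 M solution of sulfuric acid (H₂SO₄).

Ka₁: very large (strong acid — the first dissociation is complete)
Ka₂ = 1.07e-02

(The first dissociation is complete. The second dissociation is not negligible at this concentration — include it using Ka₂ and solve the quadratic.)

First dissociation is complete: [H⁺]₀ = [HSO₄⁻]₀ = C = 0.06 M. Second dissociation HSO₄⁻ ⇌ H⁺ + SO₄²⁻: let x = [SO₄²⁻]. Ka₂ = (C + x)·x / (C − x) = 1.07e-02 → x² + (C + Ka₂)·x − Ka₂·C = 0 → x² + 0.07070·x − 6.420e-04 = 0. x = (−0.07070 + √(0.07070² + 4 × 6.420e-04)) / 2 = 8.1428e-03 M. [H⁺] = C + x = 0.06 + 8.1428e-03 = 6.8143e-02 M. pH = -log(6.8143e-02) = 1.17.

pH = 1.17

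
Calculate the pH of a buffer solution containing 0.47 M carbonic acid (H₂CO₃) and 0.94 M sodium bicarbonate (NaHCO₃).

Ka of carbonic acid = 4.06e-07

pKa = -log(4.06e-07) = 6.39. pH = pKa + log([A⁻]/[HA]) = 6.39 + log(0.94/0.47)

pH = 6.69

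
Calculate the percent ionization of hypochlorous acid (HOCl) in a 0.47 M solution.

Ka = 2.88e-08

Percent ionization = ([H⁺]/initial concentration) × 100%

Using Ka equilibrium: x² + Ka×x - Ka×C = 0. Solving: [H⁺] = 1.1633e-04. Percent = (1.1633e-04/0.47) × 100

Percent ionization = 0.0248%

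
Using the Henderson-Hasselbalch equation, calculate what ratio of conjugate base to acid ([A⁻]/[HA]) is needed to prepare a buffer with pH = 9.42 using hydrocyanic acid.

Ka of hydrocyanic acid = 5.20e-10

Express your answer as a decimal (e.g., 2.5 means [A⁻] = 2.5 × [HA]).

pKa = -log(5.20e-10) = 9.2840. pH = pKa + log([A⁻]/[HA]), so log([A⁻]/[HA]) = pH − pKa = 9.42 − 9.2840 = 0.1360. [A⁻]/[HA] = 10^(0.1360) = 1.37

[A⁻]/[HA] = 1.37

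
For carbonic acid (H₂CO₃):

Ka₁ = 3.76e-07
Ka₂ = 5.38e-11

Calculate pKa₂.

pKa₂ = -log(Ka₂) = -log(5.38e-11) = 10.27.

pK_{a2} = 10.27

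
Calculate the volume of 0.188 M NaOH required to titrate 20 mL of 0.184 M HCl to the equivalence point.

At equivalence: moles acid = moles base. moles HCl = 0.184 × 20/1000 = 0.00368 mol. V_base = moles / 0.188 × 1000 = 19.6 mL.

V_{base} = 19.6 mL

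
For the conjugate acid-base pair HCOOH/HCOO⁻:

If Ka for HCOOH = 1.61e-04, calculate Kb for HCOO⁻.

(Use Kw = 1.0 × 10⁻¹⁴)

For a conjugate pair Ka × Kb = Kw, so Kb = Kw/Ka = 1.0 × 10⁻¹⁴ / 1.61e-04 = 6.21e-11.

K_b = 6.21e-11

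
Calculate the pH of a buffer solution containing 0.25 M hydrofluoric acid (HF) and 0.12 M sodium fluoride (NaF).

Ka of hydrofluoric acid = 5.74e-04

pKa = -log(5.74e-04) = 3.24. pH = pKa + log([A⁻]/[HA]) = 3.24 + log(0.12/0.25)

pH = 2.92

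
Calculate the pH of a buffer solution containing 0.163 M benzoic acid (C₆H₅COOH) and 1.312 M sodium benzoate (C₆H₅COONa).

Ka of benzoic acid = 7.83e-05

pKa = -log(7.83e-05) = 4.11. pH = pKa + log([A⁻]/[HA]) = 4.11 + log(1.312/0.163)

pH = 5.01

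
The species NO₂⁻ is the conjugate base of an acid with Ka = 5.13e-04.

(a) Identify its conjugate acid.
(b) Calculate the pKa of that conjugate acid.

(a) The conjugate acid is formed by adding one H⁺ to NO₂⁻, giving HNO₂. (b) pKa = -log(Ka) = -log(5.13e-04) = 3.29.

Conjugate acid: HNO₂; pK_a = 3.29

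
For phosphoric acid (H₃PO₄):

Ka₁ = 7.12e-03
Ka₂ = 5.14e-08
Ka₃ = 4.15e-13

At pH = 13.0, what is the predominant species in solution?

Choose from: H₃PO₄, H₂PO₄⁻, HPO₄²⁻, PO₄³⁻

pKa₁ = 2.15, pKa₂ = 7.29, pKa₃ = 12.38. For a polyprotic acid the predominant species crosses at each pKa: below pKa_n the protonated form dominates, above it the deprotonated form does. At pH = 13.0, the predominant species is PO₄³⁻.

PO₄³⁻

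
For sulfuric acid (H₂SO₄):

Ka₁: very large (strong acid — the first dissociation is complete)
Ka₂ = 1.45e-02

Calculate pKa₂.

pKa₂ = -log(Ka₂) = -log(1.45e-02) = 1.84.

pK_{a2} = 1.84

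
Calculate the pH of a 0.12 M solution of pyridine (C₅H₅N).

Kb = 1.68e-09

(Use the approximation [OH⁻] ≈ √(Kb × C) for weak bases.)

[OH⁻] = √(Kb × C) = √(1.68e-09 × 0.12) = 1.4199e-05. pOH = 4.85, pH = 14 - pOH

pH = 9.15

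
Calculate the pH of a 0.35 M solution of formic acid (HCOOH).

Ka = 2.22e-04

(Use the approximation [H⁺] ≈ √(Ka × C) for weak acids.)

[H⁺] = √(Ka × C) = √(2.22e-04 × 0.35) = 8.8148e-03. pH = -log(8.8148e-03)

pH = 2.05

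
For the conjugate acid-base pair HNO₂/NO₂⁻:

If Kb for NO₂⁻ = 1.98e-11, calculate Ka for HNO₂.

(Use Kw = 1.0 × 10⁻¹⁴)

For a conjugate pair Ka × Kb = Kw, so Ka = Kw/Kb = 1.0 × 10⁻¹⁴ / 1.98e-11 = 5.05e-04.

K_a = 5.05e-04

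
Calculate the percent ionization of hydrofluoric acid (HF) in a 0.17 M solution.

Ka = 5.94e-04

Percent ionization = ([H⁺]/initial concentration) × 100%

Using Ka equilibrium: x² + Ka×x - Ka×C = 0. Solving: [H⁺] = 9.7563e-03. Percent = (9.7563e-03/0.17) × 100

Percent ionization = 5.74%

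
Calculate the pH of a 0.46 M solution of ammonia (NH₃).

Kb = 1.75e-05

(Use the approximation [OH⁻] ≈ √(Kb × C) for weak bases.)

[OH⁻] = √(Kb × C) = √(1.75e-05 × 0.46) = 2.8373e-03. pOH = 2.55, pH = 14 - pOH

pH = 11.45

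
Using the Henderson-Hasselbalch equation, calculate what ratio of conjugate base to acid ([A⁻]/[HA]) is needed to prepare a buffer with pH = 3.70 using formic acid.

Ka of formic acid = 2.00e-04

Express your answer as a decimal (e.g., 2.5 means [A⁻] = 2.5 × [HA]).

pKa = -log(2.00e-04) = 3.6990. pH = pKa + log([A⁻]/[HA]), so log([A⁻]/[HA]) = pH − pKa = 3.70 − 3.6990 = 0.0010. [A⁻]/[HA] = 10^(0.0010) = 1.00

[A⁻]/[HA] = 1.00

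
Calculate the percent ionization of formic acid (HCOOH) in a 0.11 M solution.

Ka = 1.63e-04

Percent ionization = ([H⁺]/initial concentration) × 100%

Using Ka equilibrium: x² + Ka×x - Ka×C = 0. Solving: [H⁺] = 4.1537e-03. Percent = (4.1537e-03/0.11) × 100

Percent ionization = 3.78%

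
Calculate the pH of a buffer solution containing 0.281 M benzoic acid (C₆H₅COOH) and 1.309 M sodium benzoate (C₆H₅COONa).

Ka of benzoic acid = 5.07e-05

pKa = -log(5.07e-05) = 4.29. pH = pKa + log([A⁻]/[HA]) = 4.29 + log(1.309/0.281)

pH = 4.96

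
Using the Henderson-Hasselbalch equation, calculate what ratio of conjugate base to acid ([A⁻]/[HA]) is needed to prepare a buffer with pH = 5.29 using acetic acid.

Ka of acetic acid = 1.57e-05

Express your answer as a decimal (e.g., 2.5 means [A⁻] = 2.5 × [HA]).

pKa = -log(1.57e-05) = 4.8041. pH = pKa + log([A⁻]/[HA]), so log([A⁻]/[HA]) = pH − pKa = 5.29 − 4.8041 = 0.4859. [A⁻]/[HA] = 10^(0.4859) = 3.06

[A⁻]/[HA] = 3.06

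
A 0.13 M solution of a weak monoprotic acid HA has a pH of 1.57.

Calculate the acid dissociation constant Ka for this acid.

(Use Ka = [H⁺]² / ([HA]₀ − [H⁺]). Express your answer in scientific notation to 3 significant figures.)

[H⁺] = 10^(−pH) = 10^(−1.57) = 2.692e-02 M. For HA ⇌ H⁺ + A⁻, Ka = [H⁺][A⁻]/[HA] = [H⁺]² / ([HA]₀ − [H⁺]) = (2.692e-02)² / (0.13 − 2.692e-02) = 7.03e-03.

K_a = 7.03e-03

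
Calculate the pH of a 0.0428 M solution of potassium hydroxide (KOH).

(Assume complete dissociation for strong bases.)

[OH⁻] = 0.0428 M for strong base. pOH = -log[OH⁻] = 1.37, pH = 14 - pOH

pH = 12.63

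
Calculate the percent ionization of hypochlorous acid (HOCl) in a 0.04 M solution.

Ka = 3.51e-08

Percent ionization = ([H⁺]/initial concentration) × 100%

Using Ka equilibrium: x² + Ka×x - Ka×C = 0. Solving: [H⁺] = 3.7452e-05. Percent = (3.7452e-05/0.04) × 100

Percent ionization = 0.0936%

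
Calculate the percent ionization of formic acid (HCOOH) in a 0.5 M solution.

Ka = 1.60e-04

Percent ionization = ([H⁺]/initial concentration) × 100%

Using Ka equilibrium: x² + Ka×x - Ka×C = 0. Solving: [H⁺] = 8.8646e-03. Percent = (8.8646e-03/0.5) × 100

Percent ionization = 1.77%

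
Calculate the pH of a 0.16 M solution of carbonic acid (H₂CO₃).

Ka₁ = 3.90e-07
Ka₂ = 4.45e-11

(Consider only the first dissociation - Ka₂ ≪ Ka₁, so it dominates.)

First dissociation dominates. From Ka₁ = [H⁺][HA⁻]/[H₂A], x² + Ka₁·x − Ka₁·C = 0 with C = 0.16 M and Ka₁ = 3.90e-07. Solving: [H⁺] = (−Ka₁ + √(Ka₁² + 4·Ka₁·C)) / 2 = 2.4960e-04 M. pH = -log(2.4960e-04) = 3.60.

pH = 3.60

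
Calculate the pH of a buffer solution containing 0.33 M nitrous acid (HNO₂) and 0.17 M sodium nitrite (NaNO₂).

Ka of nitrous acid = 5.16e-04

pKa = -log(5.16e-04) = 3.29. pH = pKa + log([A⁻]/[HA]) = 3.29 + log(0.17/0.33)

pH = 3.00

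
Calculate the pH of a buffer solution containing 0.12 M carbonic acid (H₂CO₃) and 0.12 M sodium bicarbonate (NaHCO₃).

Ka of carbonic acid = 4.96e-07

pKa = -log(4.96e-07) = 6.30. pH = pKa + log([A⁻]/[HA]) = 6.30 + log(0.12/0.12)

pH = 6.30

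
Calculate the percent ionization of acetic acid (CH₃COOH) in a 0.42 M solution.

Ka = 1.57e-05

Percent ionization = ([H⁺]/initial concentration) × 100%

Using Ka equilibrium: x² + Ka×x - Ka×C = 0. Solving: [H⁺] = 2.5600e-03. Percent = (2.5600e-03/0.42) × 100

Percent ionization = 0.61%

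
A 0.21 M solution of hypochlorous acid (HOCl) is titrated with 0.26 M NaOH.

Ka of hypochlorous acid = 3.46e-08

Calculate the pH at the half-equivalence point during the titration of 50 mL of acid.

At half-equivalence [HA] = [A⁻], so Henderson-Hasselbalch gives pH = pKa = -log(3.46e-08) = 7.46.

pH = pKa = 7.46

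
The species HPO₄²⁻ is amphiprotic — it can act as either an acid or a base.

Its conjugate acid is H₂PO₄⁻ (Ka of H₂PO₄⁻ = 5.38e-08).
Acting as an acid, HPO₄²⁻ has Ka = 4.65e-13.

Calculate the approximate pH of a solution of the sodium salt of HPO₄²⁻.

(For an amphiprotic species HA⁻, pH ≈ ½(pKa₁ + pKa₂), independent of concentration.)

pKa₁ = -log(5.38e-08) = 7.27; pKa₂ = -log(4.65e-13) = 12.33. For an amphiprotic species, pH ≈ ½(pKa₁ + pKa₂) = ½(7.27 + 12.33) = 9.80.

pH = 9.80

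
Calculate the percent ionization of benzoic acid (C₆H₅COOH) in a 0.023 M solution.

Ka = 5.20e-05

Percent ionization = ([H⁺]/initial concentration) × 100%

Using Ka equilibrium: x² + Ka×x - Ka×C = 0. Solving: [H⁺] = 1.0679e-03. Percent = (1.0679e-03/0.023) × 100

Percent ionization = 4.64%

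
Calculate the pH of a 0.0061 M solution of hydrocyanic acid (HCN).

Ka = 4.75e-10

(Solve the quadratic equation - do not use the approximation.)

x² + Ka×x - Ka×C = 0. Using quadratic formula: [H⁺] = 1.7020e-06

pH = 5.77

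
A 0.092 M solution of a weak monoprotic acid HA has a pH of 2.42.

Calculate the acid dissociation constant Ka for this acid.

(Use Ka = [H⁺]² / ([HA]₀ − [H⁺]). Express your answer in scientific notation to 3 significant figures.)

[H⁺] = 10^(−pH) = 10^(−2.42) = 3.802e-03 M. For HA ⇌ H⁺ + A⁻, Ka = [H⁺][A⁻]/[HA] = [H⁺]² / ([HA]₀ − [H⁺]) = (3.802e-03)² / (0.092 − 3.802e-03) = 1.64e-04.

K_a = 1.64e-04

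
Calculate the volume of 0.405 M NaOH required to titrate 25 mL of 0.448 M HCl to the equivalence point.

At equivalence: moles acid = moles base. moles HCl = 0.448 × 25/1000 = 0.0112 mol. V_base = moles / 0.405 × 1000 = 27.7 mL.

V_{base} = 27.7 mL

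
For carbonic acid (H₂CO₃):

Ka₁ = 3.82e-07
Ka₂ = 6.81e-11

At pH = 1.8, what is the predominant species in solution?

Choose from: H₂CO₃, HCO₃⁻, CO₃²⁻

pKa₁ = 6.42, pKa₂ = 10.17. For a polyprotic acid the predominant species crosses at each pKa: below pKa_n the protonated form dominates, above it the deprotonated form does. At pH = 1.8, the predominant species is H₂CO₃.

H₂CO₃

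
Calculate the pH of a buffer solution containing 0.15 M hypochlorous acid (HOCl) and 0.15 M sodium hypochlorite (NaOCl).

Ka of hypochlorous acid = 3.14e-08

pKa = -log(3.14e-08) = 7.50. pH = pKa + log([A⁻]/[HA]) = 7.50 + log(0.15/0.15)

pH = 7.50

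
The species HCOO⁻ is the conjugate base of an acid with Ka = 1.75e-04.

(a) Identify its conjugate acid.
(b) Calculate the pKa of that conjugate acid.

(a) The conjugate acid is formed by adding one H⁺ to HCOO⁻, giving HCOOH. (b) pKa = -log(Ka) = -log(1.75e-04) = 3.76.

Conjugate acid: HCOOH; pK_a = 3.76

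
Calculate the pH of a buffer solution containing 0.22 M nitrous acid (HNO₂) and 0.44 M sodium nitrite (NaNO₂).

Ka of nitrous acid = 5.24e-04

pKa = -log(5.24e-04) = 3.28. pH = pKa + log([A⁻]/[HA]) = 3.28 + log(0.44/0.22)

pH = 3.58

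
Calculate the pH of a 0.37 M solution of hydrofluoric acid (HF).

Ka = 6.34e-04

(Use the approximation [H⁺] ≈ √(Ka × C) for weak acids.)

[H⁺] = √(Ka × C) = √(6.34e-04 × 0.37) = 1.5316e-02. pH = -log(1.5316e-02)

pH = 1.81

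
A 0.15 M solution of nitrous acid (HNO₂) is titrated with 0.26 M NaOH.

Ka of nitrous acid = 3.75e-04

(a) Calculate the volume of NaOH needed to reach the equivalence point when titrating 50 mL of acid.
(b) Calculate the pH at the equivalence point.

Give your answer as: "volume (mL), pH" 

moles acid = 0.15 × 50/1000 = 0.0075 mol; V_base = moles/0.26 × 1000 = 28.8 mL. At equivalence only the conjugate base is present: [A⁻] = 0.0075/0.079 = 9.5122e-02 M. Kb = Kw/Ka = 2.67e-11; [OH⁻] = √(Kb × [A⁻]) = 1.5927e-06; pOH = 5.80; pH = 14 - pOH = 8.20.

V = 28.8 mL, pH = 8.20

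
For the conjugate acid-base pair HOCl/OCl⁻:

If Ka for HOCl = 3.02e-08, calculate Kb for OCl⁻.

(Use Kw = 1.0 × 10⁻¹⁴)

For a conjugate pair Ka × Kb = Kw, so Kb = Kw/Ka = 1.0 × 10⁻¹⁴ / 3.02e-08 = 3.31e-07.

K_b = 3.31e-07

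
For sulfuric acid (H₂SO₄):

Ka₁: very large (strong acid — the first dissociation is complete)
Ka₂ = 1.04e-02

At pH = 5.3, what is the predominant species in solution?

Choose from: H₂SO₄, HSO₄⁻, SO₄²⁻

The first dissociation is complete, so H₂SO₄ itself is never the predominant species in water; pKa₂ = -log(1.04e-02) = 1.98. For a polyprotic acid the predominant species crosses at each pKa: below pKa_n the protonated form dominates, above it the deprotonated form does. At pH = 5.3, the predominant species is SO₄²⁻.

SO₄²⁻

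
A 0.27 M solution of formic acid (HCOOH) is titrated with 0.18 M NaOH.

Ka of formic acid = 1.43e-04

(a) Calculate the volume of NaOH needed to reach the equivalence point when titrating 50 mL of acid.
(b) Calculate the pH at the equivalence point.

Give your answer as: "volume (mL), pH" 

moles acid = 0.27 × 50/1000 = 0.0135 mol; V_base = moles/0.18 × 1000 = 75.0 mL. At equivalence only the conjugate base is present: [A⁻] = 0.0135/0.125 = 1.0800e-01 M. Kb = Kw/Ka = 6.99e-11; [OH⁻] = √(Kb × [A⁻]) = 2.7482e-06; pOH = 5.56; pH = 14 - pOH = 8.44.

V = 75.0 mL, pH = 8.44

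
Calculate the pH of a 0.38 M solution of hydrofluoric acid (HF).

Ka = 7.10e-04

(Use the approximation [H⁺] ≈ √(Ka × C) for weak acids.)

[H⁺] = √(Ka × C) = √(7.10e-04 × 0.38) = 1.6426e-02. pH = -log(1.6426e-02)

pH = 1.78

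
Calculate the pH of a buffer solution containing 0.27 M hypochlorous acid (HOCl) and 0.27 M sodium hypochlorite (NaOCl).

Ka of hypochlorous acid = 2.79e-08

pKa = -log(2.79e-08) = 7.55. pH = pKa + log([A⁻]/[HA]) = 7.55 + log(0.27/0.27)

pH = 7.55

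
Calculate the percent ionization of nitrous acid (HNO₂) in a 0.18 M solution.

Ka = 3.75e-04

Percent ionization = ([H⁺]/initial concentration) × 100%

Using Ka equilibrium: x² + Ka×x - Ka×C = 0. Solving: [H⁺] = 8.0305e-03. Percent = (8.0305e-03/0.18) × 100

Percent ionization = 4.46%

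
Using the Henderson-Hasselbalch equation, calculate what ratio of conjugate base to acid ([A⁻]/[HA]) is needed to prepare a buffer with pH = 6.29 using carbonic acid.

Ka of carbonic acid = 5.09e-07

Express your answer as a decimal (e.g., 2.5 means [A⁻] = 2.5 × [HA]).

pKa = -log(5.09e-07) = 6.2933. pH = pKa + log([A⁻]/[HA]), so log([A⁻]/[HA]) = pH − pKa = 6.29 − 6.2933 = -0.0033. [A⁻]/[HA] = 10^(-0.0033) = 0.992

[A⁻]/[HA] = 0.992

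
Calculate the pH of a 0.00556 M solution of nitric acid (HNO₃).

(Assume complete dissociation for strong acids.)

[H⁺] = 0.00556 M for strong acid. pH = -log[H⁺] = -log(0.00556)

pH = 2.25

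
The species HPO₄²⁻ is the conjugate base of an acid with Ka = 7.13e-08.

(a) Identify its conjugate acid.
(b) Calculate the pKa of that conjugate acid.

(a) The conjugate acid is formed by adding one H⁺ to HPO₄²⁻, giving H₂PO₄⁻. (b) pKa = -log(Ka) = -log(7.13e-08) = 7.15.

Conjugate acid: H₂PO₄⁻; pK_a = 7.15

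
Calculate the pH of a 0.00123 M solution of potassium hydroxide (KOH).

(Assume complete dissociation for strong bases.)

[OH⁻] = 0.00123 M for strong base. pOH = -log[OH⁻] = 2.91, pH = 14 - pOH

pH = 11.09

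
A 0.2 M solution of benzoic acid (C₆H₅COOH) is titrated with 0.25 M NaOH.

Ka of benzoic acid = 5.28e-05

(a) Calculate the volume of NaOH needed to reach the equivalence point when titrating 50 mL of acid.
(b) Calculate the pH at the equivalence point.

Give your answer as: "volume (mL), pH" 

moles acid = 0.2 × 50/1000 = 0.01 mol; V_base = moles/0.25 × 1000 = 40.0 mL. At equivalence only the conjugate base is present: [A⁻] = 0.01/0.090 = 1.1111e-01 M. Kb = Kw/Ka = 1.89e-10; [OH⁻] = √(Kb × [A⁻]) = 4.5873e-06; pOH = 5.34; pH = 14 - pOH = 8.66.

V = 40.0 mL, pH = 8.66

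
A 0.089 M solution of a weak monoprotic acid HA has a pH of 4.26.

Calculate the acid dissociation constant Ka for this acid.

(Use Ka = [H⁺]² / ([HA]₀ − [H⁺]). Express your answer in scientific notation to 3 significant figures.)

[H⁺] = 10^(−pH) = 10^(−4.26) = 5.495e-05 M. For HA ⇌ H⁺ + A⁻, Ka = [H⁺][A⁻]/[HA] = [H⁺]² / ([HA]₀ − [H⁺]) = (5.495e-05)² / (0.089 − 5.495e-05) = 3.40e-08.

K_a = 3.40e-08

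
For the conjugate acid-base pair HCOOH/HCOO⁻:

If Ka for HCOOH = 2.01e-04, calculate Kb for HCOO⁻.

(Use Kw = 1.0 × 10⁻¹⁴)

For a conjugate pair Ka × Kb = Kw, so Kb = Kw/Ka = 1.0 × 10⁻¹⁴ / 2.01e-04 = 4.98e-11.

K_b = 4.98e-11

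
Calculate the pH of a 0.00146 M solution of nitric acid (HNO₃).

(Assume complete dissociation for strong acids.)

[H⁺] = 0.00146 M for strong acid. pH = -log[H⁺] = -log(0.00146)

pH = 2.84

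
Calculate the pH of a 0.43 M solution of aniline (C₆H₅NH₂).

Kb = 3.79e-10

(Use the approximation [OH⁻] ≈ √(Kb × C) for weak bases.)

[OH⁻] = √(Kb × C) = √(3.79e-10 × 0.43) = 1.2766e-05. pOH = 4.89, pH = 14 - pOH

pH = 9.11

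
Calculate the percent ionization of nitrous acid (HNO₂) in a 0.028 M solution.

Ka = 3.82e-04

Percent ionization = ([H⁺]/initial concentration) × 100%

Using Ka equilibrium: x² + Ka×x - Ka×C = 0. Solving: [H⁺] = 3.0850e-03. Percent = (3.0850e-03/0.028) × 100

Percent ionization = 11%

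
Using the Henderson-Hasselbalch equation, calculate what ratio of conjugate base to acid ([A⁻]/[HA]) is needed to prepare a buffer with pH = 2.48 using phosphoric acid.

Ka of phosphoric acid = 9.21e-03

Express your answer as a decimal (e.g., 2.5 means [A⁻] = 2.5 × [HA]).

pKa = -log(9.21e-03) = 2.0357. pH = pKa + log([A⁻]/[HA]), so log([A⁻]/[HA]) = pH − pKa = 2.48 − 2.0357 = 0.4443. [A⁻]/[HA] = 10^(0.4443) = 2.78

[A⁻]/[HA] = 2.78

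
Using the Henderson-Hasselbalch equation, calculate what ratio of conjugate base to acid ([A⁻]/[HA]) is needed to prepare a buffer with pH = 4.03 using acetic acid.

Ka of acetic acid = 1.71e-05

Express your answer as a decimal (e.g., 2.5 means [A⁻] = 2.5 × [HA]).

pKa = -log(1.71e-05) = 4.7670. pH = pKa + log([A⁻]/[HA]), so log([A⁻]/[HA]) = pH − pKa = 4.03 − 4.7670 = -0.7370. [A⁻]/[HA] = 10^(-0.7370) = 0.183

[A⁻]/[HA] = 0.183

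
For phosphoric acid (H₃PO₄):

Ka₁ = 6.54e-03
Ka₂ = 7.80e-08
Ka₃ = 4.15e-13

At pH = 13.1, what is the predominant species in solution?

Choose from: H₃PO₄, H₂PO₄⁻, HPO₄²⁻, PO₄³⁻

pKa₁ = 2.18, pKa₂ = 7.11, pKa₃ = 12.38. For a polyprotic acid the predominant species crosses at each pKa: below pKa_n the protonated form dominates, above it the deprotonated form does. At pH = 13.1, the predominant species is PO₄³⁻.

PO₄³⁻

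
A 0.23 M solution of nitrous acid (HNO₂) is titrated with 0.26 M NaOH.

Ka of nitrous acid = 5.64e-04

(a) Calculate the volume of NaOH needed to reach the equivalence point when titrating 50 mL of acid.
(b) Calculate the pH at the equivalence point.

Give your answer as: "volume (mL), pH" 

moles acid = 0.23 × 50/1000 = 0.0115 mol; V_base = moles/0.26 × 1000 = 44.2 mL. At equivalence only the conjugate base is present: [A⁻] = 0.0115/0.094 = 1.2204e-01 M. Kb = Kw/Ka = 1.77e-11; [OH⁻] = √(Kb × [A⁻]) = 1.4710e-06; pOH = 5.83; pH = 14 - pOH = 8.17.

V = 44.2 mL, pH = 8.17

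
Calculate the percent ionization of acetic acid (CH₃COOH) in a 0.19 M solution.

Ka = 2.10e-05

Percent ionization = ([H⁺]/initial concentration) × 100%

Using Ka equilibrium: x² + Ka×x - Ka×C = 0. Solving: [H⁺] = 1.9870e-03. Percent = (1.9870e-03/0.19) × 100

Percent ionization = 1.05%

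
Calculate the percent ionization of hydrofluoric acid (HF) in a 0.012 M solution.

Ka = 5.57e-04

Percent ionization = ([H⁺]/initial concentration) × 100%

Using Ka equilibrium: x² + Ka×x - Ka×C = 0. Solving: [H⁺] = 2.3218e-03. Percent = (2.3218e-03/0.012) × 100

Percent ionization = 19.3%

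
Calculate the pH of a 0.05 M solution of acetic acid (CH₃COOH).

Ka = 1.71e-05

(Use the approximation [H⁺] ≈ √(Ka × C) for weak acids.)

[H⁺] = √(Ka × C) = √(1.71e-05 × 0.05) = 9.2466e-04. pH = -log(9.2466e-04)

pH = 3.03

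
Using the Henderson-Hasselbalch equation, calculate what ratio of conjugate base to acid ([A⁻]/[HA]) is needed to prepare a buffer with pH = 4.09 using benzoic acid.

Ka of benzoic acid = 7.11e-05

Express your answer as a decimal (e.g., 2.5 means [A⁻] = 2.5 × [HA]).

pKa = -log(7.11e-05) = 4.1481. pH = pKa + log([A⁻]/[HA]), so log([A⁻]/[HA]) = pH − pKa = 4.09 − 4.1481 = -0.0581. [A⁻]/[HA] = 10^(-0.0581) = 0.875

[A⁻]/[HA] = 0.875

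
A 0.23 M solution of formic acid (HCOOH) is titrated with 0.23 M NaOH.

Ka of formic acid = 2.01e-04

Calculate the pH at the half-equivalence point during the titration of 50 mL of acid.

At half-equivalence [HA] = [A⁻], so Henderson-Hasselbalch gives pH = pKa = -log(2.01e-04) = 3.70.

pH = pKa = 3.70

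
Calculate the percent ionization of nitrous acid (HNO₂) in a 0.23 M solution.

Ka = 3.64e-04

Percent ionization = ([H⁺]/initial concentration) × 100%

Using Ka equilibrium: x² + Ka×x - Ka×C = 0. Solving: [H⁺] = 8.9697e-03. Percent = (8.9697e-03/0.23) × 100

Percent ionization = 3.9%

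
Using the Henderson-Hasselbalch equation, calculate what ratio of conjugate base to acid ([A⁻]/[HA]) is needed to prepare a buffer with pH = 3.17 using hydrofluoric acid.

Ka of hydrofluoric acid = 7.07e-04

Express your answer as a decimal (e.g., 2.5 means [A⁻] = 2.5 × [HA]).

pKa = -log(7.07e-04) = 3.1506. pH = pKa + log([A⁻]/[HA]), so log([A⁻]/[HA]) = pH − pKa = 3.17 − 3.1506 = 0.0194. [A⁻]/[HA] = 10^(0.0194) = 1.05

[A⁻]/[HA] = 1.05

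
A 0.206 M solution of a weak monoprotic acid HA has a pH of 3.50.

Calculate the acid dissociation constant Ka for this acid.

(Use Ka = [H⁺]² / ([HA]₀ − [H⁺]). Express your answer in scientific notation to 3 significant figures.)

[H⁺] = 10^(−pH) = 10^(−3.50) = 3.162e-04 M. For HA ⇌ H⁺ + A⁻, Ka = [H⁺][A⁻]/[HA] = [H⁺]² / ([HA]₀ − [H⁺]) = (3.162e-04)² / (0.206 − 3.162e-04) = 4.86e-07.

K_a = 4.86e-07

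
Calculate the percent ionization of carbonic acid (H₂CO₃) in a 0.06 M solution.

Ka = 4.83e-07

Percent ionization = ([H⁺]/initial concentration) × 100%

Using Ka equilibrium: x² + Ka×x - Ka×C = 0. Solving: [H⁺] = 1.6999e-04. Percent = (1.6999e-04/0.06) × 100

Percent ionization = 0.283%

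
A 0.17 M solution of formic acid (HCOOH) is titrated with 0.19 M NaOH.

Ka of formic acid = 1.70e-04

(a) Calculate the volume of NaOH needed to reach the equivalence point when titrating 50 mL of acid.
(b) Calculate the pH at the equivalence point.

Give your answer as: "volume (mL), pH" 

moles acid = 0.17 × 50/1000 = 0.0085 mol; V_base = moles/0.19 × 1000 = 44.7 mL. At equivalence only the conjugate base is present: [A⁻] = 0.0085/0.095 = 8.9722e-02 M. Kb = Kw/Ka = 5.88e-11; [OH⁻] = √(Kb × [A⁻]) = 2.2973e-06; pOH = 5.64; pH = 14 - pOH = 8.36.

V = 44.7 mL, pH = 8.36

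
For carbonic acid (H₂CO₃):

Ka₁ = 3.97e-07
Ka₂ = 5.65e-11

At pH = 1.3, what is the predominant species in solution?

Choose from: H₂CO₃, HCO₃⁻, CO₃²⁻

pKa₁ = 6.40, pKa₂ = 10.25. For a polyprotic acid the predominant species crosses at each pKa: below pKa_n the protonated form dominates, above it the deprotonated form does. At pH = 1.3, the predominant species is H₂CO₃.

H₂CO₃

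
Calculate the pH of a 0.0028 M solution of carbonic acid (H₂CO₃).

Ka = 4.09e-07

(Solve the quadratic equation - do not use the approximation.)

x² + Ka×x - Ka×C = 0. Using quadratic formula: [H⁺] = 3.3637e-05

pH = 4.47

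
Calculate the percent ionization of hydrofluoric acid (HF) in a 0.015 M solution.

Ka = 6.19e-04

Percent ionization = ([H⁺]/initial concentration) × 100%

Using Ka equilibrium: x² + Ka×x - Ka×C = 0. Solving: [H⁺] = 2.7533e-03. Percent = (2.7533e-03/0.015) × 100

Percent ionization = 18.4%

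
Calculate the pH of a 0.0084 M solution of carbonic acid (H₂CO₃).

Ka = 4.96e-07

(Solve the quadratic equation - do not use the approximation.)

x² + Ka×x - Ka×C = 0. Using quadratic formula: [H⁺] = 6.4300e-05

pH = 4.19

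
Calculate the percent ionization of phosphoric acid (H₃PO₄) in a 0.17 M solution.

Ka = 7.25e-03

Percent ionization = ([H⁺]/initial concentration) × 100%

Using Ka equilibrium: x² + Ka×x - Ka×C = 0. Solving: [H⁺] = 3.1669e-02. Percent = (3.1669e-02/0.17) × 100

Percent ionization = 18.6%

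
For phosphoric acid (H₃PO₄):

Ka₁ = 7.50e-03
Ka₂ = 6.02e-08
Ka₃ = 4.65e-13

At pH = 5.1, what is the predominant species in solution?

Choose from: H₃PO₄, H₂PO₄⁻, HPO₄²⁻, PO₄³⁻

pKa₁ = 2.12, pKa₂ = 7.22, pKa₃ = 12.33. For a polyprotic acid the predominant species crosses at each pKa: below pKa_n the protonated form dominates, above it the deprotonated form does. At pH = 5.1, the predominant species is H₂PO₄⁻.

H₂PO₄⁻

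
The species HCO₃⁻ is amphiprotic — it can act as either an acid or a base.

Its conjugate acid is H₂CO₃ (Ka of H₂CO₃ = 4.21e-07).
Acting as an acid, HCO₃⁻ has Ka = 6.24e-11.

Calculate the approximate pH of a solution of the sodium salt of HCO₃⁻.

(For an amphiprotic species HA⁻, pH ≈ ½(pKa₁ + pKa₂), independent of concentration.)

pKa₁ = -log(4.21e-07) = 6.38; pKa₂ = -log(6.24e-11) = 10.20. For an amphiprotic species, pH ≈ ½(pKa₁ + pKa₂) = ½(6.38 + 10.20) = 8.29.

pH = 8.29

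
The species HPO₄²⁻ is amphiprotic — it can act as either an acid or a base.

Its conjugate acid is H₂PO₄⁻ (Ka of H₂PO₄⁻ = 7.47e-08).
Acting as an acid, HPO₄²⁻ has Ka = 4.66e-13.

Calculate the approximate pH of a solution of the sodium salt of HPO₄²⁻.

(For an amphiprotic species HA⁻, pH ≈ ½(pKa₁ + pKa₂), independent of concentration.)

pKa₁ = -log(7.47e-08) = 7.13; pKa₂ = -log(4.66e-13) = 12.33. For an amphiprotic species, pH ≈ ½(pKa₁ + pKa₂) = ½(7.13 + 12.33) = 9.73.

pH = 9.73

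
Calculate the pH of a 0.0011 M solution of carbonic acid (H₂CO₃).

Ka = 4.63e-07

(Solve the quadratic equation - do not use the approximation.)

x² + Ka×x - Ka×C = 0. Using quadratic formula: [H⁺] = 2.2337e-05

pH = 4.65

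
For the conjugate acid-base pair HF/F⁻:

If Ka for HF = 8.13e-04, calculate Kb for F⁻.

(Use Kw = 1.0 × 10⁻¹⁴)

For a conjugate pair Ka × Kb = Kw, so Kb = Kw/Ka = 1.0 × 10⁻¹⁴ / 8.13e-04 = 1.23e-11.

K_b = 1.23e-11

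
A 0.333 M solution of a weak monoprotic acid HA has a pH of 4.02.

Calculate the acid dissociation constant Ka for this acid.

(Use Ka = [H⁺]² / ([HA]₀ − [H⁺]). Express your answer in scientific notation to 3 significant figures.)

[H⁺] = 10^(−pH) = 10^(−4.02) = 9.550e-05 M. For HA ⇌ H⁺ + A⁻, Ka = [H⁺][A⁻]/[HA] = [H⁺]² / ([HA]₀ − [H⁺]) = (9.550e-05)² / (0.333 − 9.550e-05) = 2.74e-08.

K_a = 2.74e-08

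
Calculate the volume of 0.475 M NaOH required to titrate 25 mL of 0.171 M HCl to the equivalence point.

At equivalence: moles acid = moles base. moles HCl = 0.171 × 25/1000 = 0.004275 mol. V_base = moles / 0.475 × 1000 = 9.0 mL.

V_{base} = 9.0 mL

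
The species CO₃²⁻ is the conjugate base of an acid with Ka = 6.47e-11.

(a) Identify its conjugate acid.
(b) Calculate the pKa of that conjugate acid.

(a) The conjugate acid is formed by adding one H⁺ to CO₃²⁻, giving HCO₃⁻. (b) pKa = -log(Ka) = -log(6.47e-11) = 10.19.

Conjugate acid: HCO₃⁻; pK_a = 10.19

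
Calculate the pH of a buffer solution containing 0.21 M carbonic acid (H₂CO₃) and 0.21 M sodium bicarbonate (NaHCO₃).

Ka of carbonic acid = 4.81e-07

pKa = -log(4.81e-07) = 6.32. pH = pKa + log([A⁻]/[HA]) = 6.32 + log(0.21/0.21)

pH = 6.32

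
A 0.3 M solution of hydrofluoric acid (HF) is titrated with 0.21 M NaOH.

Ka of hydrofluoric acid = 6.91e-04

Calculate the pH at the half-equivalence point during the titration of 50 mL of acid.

At half-equivalence [HA] = [A⁻], so Henderson-Hasselbalch gives pH = pKa = -log(6.91e-04) = 3.16.

pH = pKa = 3.16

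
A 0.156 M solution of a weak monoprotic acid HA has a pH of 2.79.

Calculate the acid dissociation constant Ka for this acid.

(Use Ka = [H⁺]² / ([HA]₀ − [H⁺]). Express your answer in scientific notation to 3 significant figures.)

[H⁺] = 10^(−pH) = 10^(−2.79) = 1.622e-03 M. For HA ⇌ H⁺ + A⁻, Ka = [H⁺][A⁻]/[HA] = [H⁺]² / ([HA]₀ − [H⁺]) = (1.622e-03)² / (0.156 − 1.622e-03) = 1.70e-05.

K_a = 1.70e-05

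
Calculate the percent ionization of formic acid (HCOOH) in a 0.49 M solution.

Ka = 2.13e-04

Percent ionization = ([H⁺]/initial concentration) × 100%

Using Ka equilibrium: x² + Ka×x - Ka×C = 0. Solving: [H⁺] = 1.0110e-02. Percent = (1.0110e-02/0.49) × 100

Percent ionization = 2.06%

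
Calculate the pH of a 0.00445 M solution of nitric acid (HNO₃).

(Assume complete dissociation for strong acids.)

[H⁺] = 0.00445 M for strong acid. pH = -log[H⁺] = -log(0.00445)

pH = 2.35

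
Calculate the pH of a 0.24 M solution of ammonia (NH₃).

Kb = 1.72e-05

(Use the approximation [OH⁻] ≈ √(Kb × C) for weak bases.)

[OH⁻] = √(Kb × C) = √(1.72e-05 × 0.24) = 2.0317e-03. pOH = 2.69, pH = 14 - pOH

pH = 11.31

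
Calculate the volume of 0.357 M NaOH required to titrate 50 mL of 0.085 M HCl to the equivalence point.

At equivalence: moles acid = moles base. moles HCl = 0.085 × 50/1000 = 0.00425 mol. V_base = moles / 0.357 × 1000 = 11.9 mL.

V_{base} = 11.9 mL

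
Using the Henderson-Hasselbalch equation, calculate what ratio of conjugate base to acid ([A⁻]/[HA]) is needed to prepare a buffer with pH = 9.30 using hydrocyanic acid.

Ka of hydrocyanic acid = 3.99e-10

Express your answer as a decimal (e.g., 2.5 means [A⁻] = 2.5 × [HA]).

pKa = -log(3.99e-10) = 9.3990. pH = pKa + log([A⁻]/[HA]), so log([A⁻]/[HA]) = pH − pKa = 9.30 − 9.3990 = -0.0990. [A⁻]/[HA] = 10^(-0.0990) = 0.796

[A⁻]/[HA] = 0.796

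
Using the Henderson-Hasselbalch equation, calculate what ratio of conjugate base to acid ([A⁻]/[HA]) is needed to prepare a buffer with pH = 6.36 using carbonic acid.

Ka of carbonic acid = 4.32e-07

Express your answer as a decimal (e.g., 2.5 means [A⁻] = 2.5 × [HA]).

pKa = -log(4.32e-07) = 6.3645. pH = pKa + log([A⁻]/[HA]), so log([A⁻]/[HA]) = pH − pKa = 6.36 − 6.3645 = -0.0045. [A⁻]/[HA] = 10^(-0.0045) = 0.990

[A⁻]/[HA] = 0.990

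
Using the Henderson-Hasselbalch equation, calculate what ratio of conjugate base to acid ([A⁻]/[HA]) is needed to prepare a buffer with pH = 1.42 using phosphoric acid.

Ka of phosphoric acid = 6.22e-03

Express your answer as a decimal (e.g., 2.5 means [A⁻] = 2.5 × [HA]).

pKa = -log(6.22e-03) = 2.2062. pH = pKa + log([A⁻]/[HA]), so log([A⁻]/[HA]) = pH − pKa = 1.42 − 2.2062 = -0.7862. [A⁻]/[HA] = 10^(-0.7862) = 0.164

[A⁻]/[HA] = 0.164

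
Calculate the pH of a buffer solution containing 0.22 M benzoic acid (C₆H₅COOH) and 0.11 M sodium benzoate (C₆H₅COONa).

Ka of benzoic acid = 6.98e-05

pKa = -log(6.98e-05) = 4.16. pH = pKa + log([A⁻]/[HA]) = 4.16 + log(0.11/0.22)

pH = 3.86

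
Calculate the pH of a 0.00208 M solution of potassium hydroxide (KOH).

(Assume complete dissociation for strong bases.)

[OH⁻] = 0.00208 M for strong base. pOH = -log[OH⁻] = 2.68, pH = 14 - pOH

pH = 11.32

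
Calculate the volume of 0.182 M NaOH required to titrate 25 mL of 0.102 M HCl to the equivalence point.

At equivalence: moles acid = moles base. moles HCl = 0.102 × 25/1000 = 0.00255 mol. V_base = moles / 0.182 × 1000 = 14.0 mL.

V_{base} = 14.0 mL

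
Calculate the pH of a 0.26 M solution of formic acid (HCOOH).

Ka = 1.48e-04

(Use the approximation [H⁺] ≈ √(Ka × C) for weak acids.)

[H⁺] = √(Ka × C) = √(1.48e-04 × 0.26) = 6.2032e-03. pH = -log(6.2032e-03)

pH = 2.21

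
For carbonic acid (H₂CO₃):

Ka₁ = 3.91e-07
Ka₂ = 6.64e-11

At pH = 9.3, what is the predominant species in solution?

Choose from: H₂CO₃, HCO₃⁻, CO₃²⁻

pKa₁ = 6.41, pKa₂ = 10.18. For a polyprotic acid the predominant species crosses at each pKa: below pKa_n the protonated form dominates, above it the deprotonated form does. At pH = 9.3, the predominant species is HCO₃⁻.

HCO₃⁻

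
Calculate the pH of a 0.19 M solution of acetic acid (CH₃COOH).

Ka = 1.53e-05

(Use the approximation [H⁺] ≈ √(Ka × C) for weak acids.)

[H⁺] = √(Ka × C) = √(1.53e-05 × 0.19) = 1.7050e-03. pH = -log(1.7050e-03)

pH = 2.77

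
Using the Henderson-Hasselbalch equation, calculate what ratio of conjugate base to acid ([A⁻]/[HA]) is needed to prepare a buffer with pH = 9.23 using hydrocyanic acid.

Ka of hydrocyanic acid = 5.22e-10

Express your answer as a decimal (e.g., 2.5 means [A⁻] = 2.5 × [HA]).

pKa = -log(5.22e-10) = 9.2823. pH = pKa + log([A⁻]/[HA]), so log([A⁻]/[HA]) = pH − pKa = 9.23 − 9.2823 = -0.0523. [A⁻]/[HA] = 10^(-0.0523) = 0.886

[A⁻]/[HA] = 0.886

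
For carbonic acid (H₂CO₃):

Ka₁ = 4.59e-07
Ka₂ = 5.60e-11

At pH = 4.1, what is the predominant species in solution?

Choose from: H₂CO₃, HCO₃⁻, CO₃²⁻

pKa₁ = 6.34, pKa₂ = 10.25. For a polyprotic acid the predominant species crosses at each pKa: below pKa_n the protonated form dominates, above it the deprotonated form does. At pH = 4.1, the predominant species is H₂CO₃.

H₂CO₃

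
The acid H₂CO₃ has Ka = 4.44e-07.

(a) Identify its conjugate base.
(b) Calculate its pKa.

(a) The conjugate base is formed by removing one H⁺ from H₂CO₃, giving HCO₃⁻. (b) pKa = -log(Ka) = -log(4.44e-07) = 6.35.

Conjugate base: HCO₃⁻; pK_a = 6.35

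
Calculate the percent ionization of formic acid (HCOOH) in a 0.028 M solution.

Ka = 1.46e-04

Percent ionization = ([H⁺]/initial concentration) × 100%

Using Ka equilibrium: x² + Ka×x - Ka×C = 0. Solving: [H⁺] = 1.9502e-03. Percent = (1.9502e-03/0.028) × 100

Percent ionization = 6.96%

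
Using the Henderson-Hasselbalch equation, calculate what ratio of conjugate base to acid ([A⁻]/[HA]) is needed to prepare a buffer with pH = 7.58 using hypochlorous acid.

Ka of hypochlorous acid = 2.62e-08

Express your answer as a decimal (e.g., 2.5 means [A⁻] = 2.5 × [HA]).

pKa = -log(2.62e-08) = 7.5817. pH = pKa + log([A⁻]/[HA]), so log([A⁻]/[HA]) = pH − pKa = 7.58 − 7.5817 = -0.0017. [A⁻]/[HA] = 10^(-0.0017) = 0.996

[A⁻]/[HA] = 0.996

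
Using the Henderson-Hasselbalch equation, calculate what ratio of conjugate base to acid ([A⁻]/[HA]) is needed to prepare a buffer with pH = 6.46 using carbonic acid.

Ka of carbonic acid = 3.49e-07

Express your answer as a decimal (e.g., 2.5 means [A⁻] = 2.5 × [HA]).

pKa = -log(3.49e-07) = 6.4572. pH = pKa + log([A⁻]/[HA]), so log([A⁻]/[HA]) = pH − pKa = 6.46 − 6.4572 = 0.0028. [A⁻]/[HA] = 10^(0.0028) = 1.01

[A⁻]/[HA] = 1.01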